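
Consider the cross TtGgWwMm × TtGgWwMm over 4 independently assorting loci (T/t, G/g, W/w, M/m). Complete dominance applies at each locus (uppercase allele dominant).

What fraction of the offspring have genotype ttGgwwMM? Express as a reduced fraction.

P(ttGgwwMM) = 1/128

TtGgWwMm gametes: TGWM×1, TGWm×1, TGwM×1, TGwm×1, TgWM×1, TgWm×1, TgwM×1, Tgwm×1, tGWM×1, tGWm×1, tGwM×1, tGwm×1, tgWM×1, tgWm×1, tgwM×1, tgwm×1
TtGgWwMm gametes: TGWM×1, TGWm×1, TGwM×1, TGwm×1, TgWM×1, TgWm×1, TgwM×1, Tgwm×1, tGWM×1, tGWm×1, tGwM×1, tGwm×1, tgWM×1, tgWm×1, tgwM×1, tgwm×1
TtGgWwMm×TtGgWwMm grid (16·16=256): TTGGWWMM=1 TTGGWWMm=2 TTGGWWmm=1 TTGGWwMM=2 TTGGWwMm=4 TTGGWwmm=2 TTGGwwMM=1 TTGGwwMm=2 TTGGwwmm=1 TTGgWWMM=2 TTGgWWMm=4 TTGgWWmm=2 TTGgWwMM=4 TTGgWwMm=8 TTGgWwmm=4 TTGgwwMM=2 TTGgwwMm=4 TTGgwwmm=2 TTggWWMM=1 TTggWWMm=2 TTggWWmm=1 TTggWwMM=2 TTggWwMm=4 TTggWwmm=2 TTggwwMM=1 TTggwwMm=2 TTggwwmm=1 TtGGWWMM=2 TtGGWWMm=4 TtGGWWmm=2 TtGGWwMM=4 TtGGWwMm=8 TtGGWwmm=4 TtGGwwMM=2 TtGGwwMm=4 TtGGwwmm=2 TtGgWWMM=4 TtGgWWMm=8 TtGgWWmm=4 TtGgWwMM=8 TtGgWwMm=16 TtGgWwmm=8 TtGgwwMM=4 TtGgwwMm=8 TtGgwwmm=4 TtggWWMM=2 TtggWWMm=4 TtggWWmm=2 TtggWwMM=4 TtggWwMm=8 TtggWwmm=4 TtggwwMM=2 TtggwwMm=4 Ttggwwmm=2 ttGGWWMM=1 ttGGWWMm=2 ttGGWWmm=1 ttGGWwMM=2 ttGGWwMm=4 ttGGWwmm=2 ttGGwwMM=1 ttGGwwMm=2 ttGGwwmm=1 ttGgWWMM=2 ttGgWWMm=4 ttGgWWmm=2 ttGgWwMM=4 ttGgWwMm=8 ttGgWwmm=4 ttGgwwMM=2 ttGgwwMm=4 ttGgwwmm=2 ttggWWMM=1 ttggWWMm=2 ttggWWmm=1 ttggWwMM=2 ttggWwMm=4 ttggWwmm=2 ttggwwMM=1 ttggwwMm=2 ttggwwmm=1
ttGgwwMM hits 2/256; gcd=2; 2÷2/256÷2 = 1/128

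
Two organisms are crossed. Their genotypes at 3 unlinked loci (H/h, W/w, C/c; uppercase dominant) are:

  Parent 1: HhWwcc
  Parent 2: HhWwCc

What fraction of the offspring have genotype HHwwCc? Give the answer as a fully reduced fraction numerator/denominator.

HhWwcc gametes: HWc×2, Hwc×2, hWc×2, hwc×2
HhWwCc gametes: HWC×1, HWc×1, HwC×1, Hwc×1, hWC×1, hWc×1, hwC×1, hwc×1
HhWwcc×HhWwCc grid (8·8=64): HHWWCc=2 HHWWcc=2 HHWwCc=4 HHWwcc=4 HHwwCc=2 HHwwcc=2 HhWWCc=4 HhWWcc=4 HhWwCc=8 HhWwcc=8 HhwwCc=4 Hhwwcc=4 hhWWCc=2 hhWWcc=2 hhWwCc=4 hhWwcc=4 hhwwCc=2 hhwwcc=2
HHwwCc hits 2/64; gcd=2; 2÷2/64÷2 = 1/32

P(HHwwCc) = 1/32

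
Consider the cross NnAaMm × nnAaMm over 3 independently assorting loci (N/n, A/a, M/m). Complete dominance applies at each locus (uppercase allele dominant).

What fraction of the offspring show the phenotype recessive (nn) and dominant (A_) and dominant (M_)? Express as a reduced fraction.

NnAaMm gametes: NAM×1, NAm×1, NaM×1, Nam×1, nAM×1, nAm×1, naM×1, nam×1
nnAaMm gametes: nAM×2, nAm×2, naM×2, nam×2
NnAaMm×nnAaMm grid (8·8=64): NnAAMM=2 NnAAMm=4 NnAAmm=2 NnAaMM=4 NnAaMm=8 NnAamm=4 NnaaMM=2 NnaaMm=4 Nnaamm=2 nnAAMM=2 nnAAMm=4 nnAAmm=2 nnAaMM=4 nnAaMm=8 nnAamm=4 nnaaMM=2 nnaaMm=4 nnaamm=2
nn A_ M_ hits 18/64; gcd=2; 18÷2/64÷2 = 9/32

P(nn A_ M_) = 9/32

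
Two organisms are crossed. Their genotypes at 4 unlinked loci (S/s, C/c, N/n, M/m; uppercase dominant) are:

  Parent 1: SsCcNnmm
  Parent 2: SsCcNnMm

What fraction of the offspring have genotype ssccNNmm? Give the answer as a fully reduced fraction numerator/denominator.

SsCcNnmm gametes: SCNm×2, SCnm×2, ScNm×2, Scnm×2, sCNm×2, sCnm×2, scNm×2, scnm×2
SsCcNnMm gametes: SCNM×1, SCNm×1, SCnM×1, SCnm×1, ScNM×1, ScNm×1, ScnM×1, Scnm×1, sCNM×1, sCNm×1, sCnM×1, sCnm×1, scNM×1, scNm×1, scnM×1, scnm×1
SsCcNnmm×SsCcNnMm grid (16·16=256): SSCCNNMm=2 SSCCNNmm=2 SSCCNnMm=4 SSCCNnmm=4 SSCCnnMm=2 SSCCnnmm=2 SSCcNNMm=4 SSCcNNmm=4 SSCcNnMm=8 SSCcNnmm=8 SSCcnnMm=4 SSCcnnmm=4 SSccNNMm=2 SSccNNmm=2 SSccNnMm=4 SSccNnmm=4 SSccnnMm=2 SSccnnmm=2 SsCCNNMm=4 SsCCNNmm=4 SsCCNnMm=8 SsCCNnmm=8 SsCCnnMm=4 SsCCnnmm=4 SsCcNNMm=8 SsCcNNmm=8 SsCcNnMm=16 SsCcNnmm=16 SsCcnnMm=8 SsCcnnmm=8 SsccNNMm=4 SsccNNmm=4 SsccNnMm=8 SsccNnmm=8 SsccnnMm=4 Ssccnnmm=4 ssCCNNMm=2 ssCCNNmm=2 ssCCNnMm=4 ssCCNnmm=4 ssCCnnMm=2 ssCCnnmm=2 ssCcNNMm=4 ssCcNNmm=4 ssCcNnMm=8 ssCcNnmm=8 ssCcnnMm=4 ssCcnnmm=4 ssccNNMm=2 ssccNNmm=2 ssccNnMm=4 ssccNnmm=4 ssccnnMm=2 ssccnnmm=2
ssccNNmm hits 2/256; gcd=2; 2÷2/256÷2 = 1/128

P(ssccNNmm) = 1/128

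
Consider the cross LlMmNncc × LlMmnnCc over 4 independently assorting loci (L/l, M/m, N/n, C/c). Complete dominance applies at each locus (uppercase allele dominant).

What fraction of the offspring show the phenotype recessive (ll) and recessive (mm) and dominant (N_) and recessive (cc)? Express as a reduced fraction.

LlMmNncc gametes: LMNc×2, LMnc×2, LmNc×2, Lmnc×2, lMNc×2, lMnc×2, lmNc×2, lmnc×2
LlMmnnCc gametes: LMnC×2, LMnc×2, LmnC×2, Lmnc×2, lMnC×2, lMnc×2, lmnC×2, lmnc×2
LlMmNncc×LlMmnnCc grid (16·16=256): LLMMNnCc=4 LLMMNncc=4 LLMMnnCc=4 LLMMnncc=4 LLMmNnCc=8 LLMmNncc=8 LLMmnnCc=8 LLMmnncc=8 LLmmNnCc=4 LLmmNncc=4 LLmmnnCc=4 LLmmnncc=4 LlMMNnCc=8 LlMMNncc=8 LlMMnnCc=8 LlMMnncc=8 LlMmNnCc=16 LlMmNncc=16 LlMmnnCc=16 LlMmnncc=16 LlmmNnCc=8 LlmmNncc=8 LlmmnnCc=8 Llmmnncc=8 llMMNnCc=4 llMMNncc=4 llMMnnCc=4 llMMnncc=4 llMmNnCc=8 llMmNncc=8 llMmnnCc=8 llMmnncc=8 llmmNnCc=4 llmmNncc=4 llmmnnCc=4 llmmnncc=4
ll mm N_ cc hits 4/256; gcd=4; 4÷4/256÷4 = 1/64

P(ll mm N_ cc) = 1/64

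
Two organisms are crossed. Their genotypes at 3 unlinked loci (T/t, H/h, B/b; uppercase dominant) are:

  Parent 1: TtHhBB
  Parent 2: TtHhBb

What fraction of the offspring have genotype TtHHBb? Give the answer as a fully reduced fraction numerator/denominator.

P(TtHHBb) = 1/16

TtHhBB gametes: THB×2, ThB×2, tHB×2, thB×2
TtHhBb gametes: THB×1, THb×1, ThB×1, Thb×1, tHB×1, tHb×1, thB×1, thb×1
TtHhBB×TtHhBb grid (8·8=64): TTHHBB=2 TTHHBb=2 TTHhBB=4 TTHhBb=4 TThhBB=2 TThhBb=2 TtHHBB=4 TtHHBb=4 TtHhBB=8 TtHhBb=8 TthhBB=4 TthhBb=4 ttHHBB=2 ttHHBb=2 ttHhBB=4 ttHhBb=4 tthhBB=2 tthhBb=2
TtHHBb hits 4/64; gcd=4; 4÷4/64÷4 = 1/16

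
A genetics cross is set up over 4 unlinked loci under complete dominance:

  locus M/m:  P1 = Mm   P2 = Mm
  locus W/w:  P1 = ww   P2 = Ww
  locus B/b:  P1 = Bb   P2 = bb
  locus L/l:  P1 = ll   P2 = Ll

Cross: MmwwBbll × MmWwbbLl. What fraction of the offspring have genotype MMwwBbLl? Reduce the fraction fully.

MmwwBbll gametes: MwBl×4, Mwbl×4, mwBl×4, mwbl×4
MmWwbbLl gametes: MWbL×2, MWbl×2, MwbL×2, Mwbl×2, mWbL×2, mWbl×2, mwbL×2, mwbl×2
MmwwBbll×MmWwbbLl grid (16·16=256): MMWwBbLl=8 MMWwBbll=8 MMWwbbLl=8 MMWwbbll=8 MMwwBbLl=8 MMwwBbll=8 MMwwbbLl=8 MMwwbbll=8 MmWwBbLl=16 MmWwBbll=16 MmWwbbLl=16 MmWwbbll=16 MmwwBbLl=16 MmwwBbll=16 MmwwbbLl=16 Mmwwbbll=16 mmWwBbLl=8 mmWwBbll=8 mmWwbbLl=8 mmWwbbll=8 mmwwBbLl=8 mmwwBbll=8 mmwwbbLl=8 mmwwbbll=8
MMwwBbLl hits 8/256; gcd=8; 8÷8/256÷8 = 1/32

P(MMwwBbLl) = 1/32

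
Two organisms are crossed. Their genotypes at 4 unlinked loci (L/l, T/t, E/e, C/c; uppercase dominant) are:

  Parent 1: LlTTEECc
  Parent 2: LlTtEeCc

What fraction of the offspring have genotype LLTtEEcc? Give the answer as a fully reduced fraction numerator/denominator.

LlTTEECc gametes: LTEC×4, LTEc×4, lTEC×4, lTEc×4
LlTtEeCc gametes: LTEC×1, LTEc×1, LTeC×1, LTec×1, LtEC×1, LtEc×1, LteC×1, Ltec×1, lTEC×1, lTEc×1, lTeC×1, lTec×1, ltEC×1, ltEc×1, lteC×1, ltec×1
LlTTEECc×LlTtEeCc grid (16·16=256): LLTTEECC=4 LLTTEECc=8 LLTTEEcc=4 LLTTEeCC=4 LLTTEeCc=8 LLTTEecc=4 LLTtEECC=4 LLTtEECc=8 LLTtEEcc=4 LLTtEeCC=4 LLTtEeCc=8 LLTtEecc=4 LlTTEECC=8 LlTTEECc=16 LlTTEEcc=8 LlTTEeCC=8 LlTTEeCc=16 LlTTEecc=8 LlTtEECC=8 LlTtEECc=16 LlTtEEcc=8 LlTtEeCC=8 LlTtEeCc=16 LlTtEecc=8 llTTEECC=4 llTTEECc=8 llTTEEcc=4 llTTEeCC=4 llTTEeCc=8 llTTEecc=4 llTtEECC=4 llTtEECc=8 llTtEEcc=4 llTtEeCC=4 llTtEeCc=8 llTtEecc=4
LLTtEEcc hits 4/256; gcd=4; 4÷4/256÷4 = 1/64

P(LLTtEEcc) = 1/64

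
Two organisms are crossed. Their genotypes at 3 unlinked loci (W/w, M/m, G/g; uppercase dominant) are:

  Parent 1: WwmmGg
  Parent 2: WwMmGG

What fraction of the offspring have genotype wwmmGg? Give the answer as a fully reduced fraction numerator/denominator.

P(wwmmGg) = 1/16

WwmmGg gametes: WmG×2, Wmg×2, wmG×2, wmg×2
WwMmGG gametes: WMG×2, WmG×2, wMG×2, wmG×2
WwmmGg×WwMmGG grid (8·8=64): WWMmGG=4 WWMmGg=4 WWmmGG=4 WWmmGg=4 WwMmGG=8 WwMmGg=8 WwmmGG=8 WwmmGg=8 wwMmGG=4 wwMmGg=4 wwmmGG=4 wwmmGg=4
wwmmGg hits 4/64; gcd=4; 4÷4/64÷4 = 1/16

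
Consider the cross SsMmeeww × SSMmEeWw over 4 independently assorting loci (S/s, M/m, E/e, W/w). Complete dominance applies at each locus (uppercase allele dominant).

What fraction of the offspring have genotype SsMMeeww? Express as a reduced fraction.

SsMmeeww gametes: SMew×4, Smew×4, sMew×4, smew×4
SSMmEeWw gametes: SMEW×2, SMEw×2, SMeW×2, SMew×2, SmEW×2, SmEw×2, SmeW×2, Smew×2
SsMmeeww×SSMmEeWw grid (16·16=256): SSMMEeWw=8 SSMMEeww=8 SSMMeeWw=8 SSMMeeww=8 SSMmEeWw=16 SSMmEeww=16 SSMmeeWw=16 SSMmeeww=16 SSmmEeWw=8 SSmmEeww=8 SSmmeeWw=8 SSmmeeww=8 SsMMEeWw=8 SsMMEeww=8 SsMMeeWw=8 SsMMeeww=8 SsMmEeWw=16 SsMmEeww=16 SsMmeeWw=16 SsMmeeww=16 SsmmEeWw=8 SsmmEeww=8 SsmmeeWw=8 Ssmmeeww=8
SsMMeeww hits 8/256; gcd=8; 8÷8/256÷8 = 1/32

P(SsMMeeww) = 1/32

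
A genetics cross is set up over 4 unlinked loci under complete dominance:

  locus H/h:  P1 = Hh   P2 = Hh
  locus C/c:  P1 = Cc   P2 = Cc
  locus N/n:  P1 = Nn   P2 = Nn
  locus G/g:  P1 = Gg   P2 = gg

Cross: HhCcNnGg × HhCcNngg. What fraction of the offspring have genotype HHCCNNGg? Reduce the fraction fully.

P(HHCCNNGg) = 1/128

HhCcNnGg gametes: HCNG×1, HCNg×1, HCnG×1, HCng×1, HcNG×1, HcNg×1, HcnG×1, Hcng×1, hCNG×1, hCNg×1, hCnG×1, hCng×1, hcNG×1, hcNg×1, hcnG×1, hcng×1
HhCcNngg gametes: HCNg×2, HCng×2, HcNg×2, Hcng×2, hCNg×2, hCng×2, hcNg×2, hcng×2
HhCcNnGg×HhCcNngg grid (16·16=256): HHCCNNGg=2 HHCCNNgg=2 HHCCNnGg=4 HHCCNngg=4 HHCCnnGg=2 HHCCnngg=2 HHCcNNGg=4 HHCcNNgg=4 HHCcNnGg=8 HHCcNngg=8 HHCcnnGg=4 HHCcnngg=4 HHccNNGg=2 HHccNNgg=2 HHccNnGg=4 HHccNngg=4 HHccnnGg=2 HHccnngg=2 HhCCNNGg=4 HhCCNNgg=4 HhCCNnGg=8 HhCCNngg=8 HhCCnnGg=4 HhCCnngg=4 HhCcNNGg=8 HhCcNNgg=8 HhCcNnGg=16 HhCcNngg=16 HhCcnnGg=8 HhCcnngg=8 HhccNNGg=4 HhccNNgg=4 HhccNnGg=8 HhccNngg=8 HhccnnGg=4 Hhccnngg=4 hhCCNNGg=2 hhCCNNgg=2 hhCCNnGg=4 hhCCNngg=4 hhCCnnGg=2 hhCCnngg=2 hhCcNNGg=4 hhCcNNgg=4 hhCcNnGg=8 hhCcNngg=8 hhCcnnGg=4 hhCcnngg=4 hhccNNGg=2 hhccNNgg=2 hhccNnGg=4 hhccNngg=4 hhccnnGg=2 hhccnngg=2
HHCCNNGg hits 2/256; gcd=2; 2÷2/256÷2 = 1/128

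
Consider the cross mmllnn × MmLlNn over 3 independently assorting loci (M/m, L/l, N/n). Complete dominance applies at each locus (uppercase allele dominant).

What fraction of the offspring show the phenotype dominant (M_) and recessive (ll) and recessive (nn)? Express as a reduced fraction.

mmllnn gametes: mln×8
MmLlNn gametes: MLN×1, MLn×1, MlN×1, Mln×1, mLN×1, mLn×1, mlN×1, mln×1
mmllnn×MmLlNn grid (8·8=64): MmLlNn=8 MmLlnn=8 MmllNn=8 Mmllnn=8 mmLlNn=8 mmLlnn=8 mmllNn=8 mmllnn=8
M_ ll nn hits 8/64; gcd=8; 8÷8/64÷8 = 1/8

P(M_ ll nn) = 1/8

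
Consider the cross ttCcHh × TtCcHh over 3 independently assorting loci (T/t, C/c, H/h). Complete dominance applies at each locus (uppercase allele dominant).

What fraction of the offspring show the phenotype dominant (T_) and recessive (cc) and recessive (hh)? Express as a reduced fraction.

ttCcHh gametes: tCH×2, tCh×2, tcH×2, tch×2
TtCcHh gametes: TCH×1, TCh×1, TcH×1, Tch×1, tCH×1, tCh×1, tcH×1, tch×1
ttCcHh×TtCcHh grid (8·8=64): TtCCHH=2 TtCCHh=4 TtCChh=2 TtCcHH=4 TtCcHh=8 TtCchh=4 TtccHH=2 TtccHh=4 Ttcchh=2 ttCCHH=2 ttCCHh=4 ttCChh=2 ttCcHH=4 ttCcHh=8 ttCchh=4 ttccHH=2 ttccHh=4 ttcchh=2
T_ cc hh hits 2/64; gcd=2; 2÷2/64÷2 = 1/32

P(T_ cc hh) = 1/32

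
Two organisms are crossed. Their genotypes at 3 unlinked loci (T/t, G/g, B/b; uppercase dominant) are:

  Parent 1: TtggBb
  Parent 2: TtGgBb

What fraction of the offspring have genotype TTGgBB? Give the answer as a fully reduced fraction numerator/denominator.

P(TTGgBB) = 1/32

TtggBb gametes: TgB×2, Tgb×2, tgB×2, tgb×2
TtGgBb gametes: TGB×1, TGb×1, TgB×1, Tgb×1, tGB×1, tGb×1, tgB×1, tgb×1
TtggBb×TtGgBb grid (8·8=64): TTGgBB=2 TTGgBb=4 TTGgbb=2 TTggBB=2 TTggBb=4 TTggbb=2 TtGgBB=4 TtGgBb=8 TtGgbb=4 TtggBB=4 TtggBb=8 Ttggbb=4 ttGgBB=2 ttGgBb=4 ttGgbb=2 ttggBB=2 ttggBb=4 ttggbb=2
TTGgBB hits 2/64; gcd=2; 2÷2/64÷2 = 1/32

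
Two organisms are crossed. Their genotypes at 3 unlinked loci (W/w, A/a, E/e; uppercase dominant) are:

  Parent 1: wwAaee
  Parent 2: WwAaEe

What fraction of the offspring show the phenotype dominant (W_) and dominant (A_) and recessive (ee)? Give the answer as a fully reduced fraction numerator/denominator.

wwAaee gametes: wAe×4, wae×4
WwAaEe gametes: WAE×1, WAe×1, WaE×1, Wae×1, wAE×1, wAe×1, waE×1, wae×1
wwAaee×WwAaEe grid (8·8=64): WwAAEe=4 WwAAee=4 WwAaEe=8 WwAaee=8 WwaaEe=4 Wwaaee=4 wwAAEe=4 wwAAee=4 wwAaEe=8 wwAaee=8 wwaaEe=4 wwaaee=4
W_ A_ ee hits 12/64; gcd=4; 12÷4/64÷4 = 3/16

P(W_ A_ ee) = 3/16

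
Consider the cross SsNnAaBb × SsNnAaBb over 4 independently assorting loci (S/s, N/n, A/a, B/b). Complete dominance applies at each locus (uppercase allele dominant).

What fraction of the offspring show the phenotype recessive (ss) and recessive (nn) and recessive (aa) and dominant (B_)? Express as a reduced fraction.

SsNnAaBb gametes: SNAB×1, SNAb×1, SNaB×1, SNab×1, SnAB×1, SnAb×1, SnaB×1, Snab×1, sNAB×1, sNAb×1, sNaB×1, sNab×1, snAB×1, snAb×1, snaB×1, snab×1
SsNnAaBb gametes: SNAB×1, SNAb×1, SNaB×1, SNab×1, SnAB×1, SnAb×1, SnaB×1, Snab×1, sNAB×1, sNAb×1, sNaB×1, sNab×1, snAB×1, snAb×1, snaB×1, snab×1
SsNnAaBb×SsNnAaBb grid (16·16=256): SSNNAABB=1 SSNNAABb=2 SSNNAAbb=1 SSNNAaBB=2 SSNNAaBb=4 SSNNAabb=2 SSNNaaBB=1 SSNNaaBb=2 SSNNaabb=1 SSNnAABB=2 SSNnAABb=4 SSNnAAbb=2 SSNnAaBB=4 SSNnAaBb=8 SSNnAabb=4 SSNnaaBB=2 SSNnaaBb=4 SSNnaabb=2 SSnnAABB=1 SSnnAABb=2 SSnnAAbb=1 SSnnAaBB=2 SSnnAaBb=4 SSnnAabb=2 SSnnaaBB=1 SSnnaaBb=2 SSnnaabb=1 SsNNAABB=2 SsNNAABb=4 SsNNAAbb=2 SsNNAaBB=4 SsNNAaBb=8 SsNNAabb=4 SsNNaaBB=2 SsNNaaBb=4 SsNNaabb=2 SsNnAABB=4 SsNnAABb=8 SsNnAAbb=4 SsNnAaBB=8 SsNnAaBb=16 SsNnAabb=8 SsNnaaBB=4 SsNnaaBb=8 SsNnaabb=4 SsnnAABB=2 SsnnAABb=4 SsnnAAbb=2 SsnnAaBB=4 SsnnAaBb=8 SsnnAabb=4 SsnnaaBB=2 SsnnaaBb=4 Ssnnaabb=2 ssNNAABB=1 ssNNAABb=2 ssNNAAbb=1 ssNNAaBB=2 ssNNAaBb=4 ssNNAabb=2 ssNNaaBB=1 ssNNaaBb=2 ssNNaabb=1 ssNnAABB=2 ssNnAABb=4 ssNnAAbb=2 ssNnAaBB=4 ssNnAaBb=8 ssNnAabb=4 ssNnaaBB=2 ssNnaaBb=4 ssNnaabb=2 ssnnAABB=1 ssnnAABb=2 ssnnAAbb=1 ssnnAaBB=2 ssnnAaBb=4 ssnnAabb=2 ssnnaaBB=1 ssnnaaBb=2 ssnnaabb=1
ss nn aa B_ hits 3/256; gcd=1; 3÷1/256÷1 = 3/256

P(ss nn aa B_) = 3/256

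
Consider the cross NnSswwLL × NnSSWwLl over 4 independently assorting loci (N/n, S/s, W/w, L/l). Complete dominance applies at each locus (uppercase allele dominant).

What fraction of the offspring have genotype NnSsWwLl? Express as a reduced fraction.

P(NnSsWwLl) = 1/16

NnSswwLL gametes: NSwL×4, NswL×4, nSwL×4, nswL×4
NnSSWwLl gametes: NSWL×2, NSWl×2, NSwL×2, NSwl×2, nSWL×2, nSWl×2, nSwL×2, nSwl×2
NnSswwLL×NnSSWwLl grid (16·16=256): NNSSWwLL=8 NNSSWwLl=8 NNSSwwLL=8 NNSSwwLl=8 NNSsWwLL=8 NNSsWwLl=8 NNSswwLL=8 NNSswwLl=8 NnSSWwLL=16 NnSSWwLl=16 NnSSwwLL=16 NnSSwwLl=16 NnSsWwLL=16 NnSsWwLl=16 NnSswwLL=16 NnSswwLl=16 nnSSWwLL=8 nnSSWwLl=8 nnSSwwLL=8 nnSSwwLl=8 nnSsWwLL=8 nnSsWwLl=8 nnSswwLL=8 nnSswwLl=8
NnSsWwLl hits 16/256; gcd=16; 16÷16/256÷16 = 1/16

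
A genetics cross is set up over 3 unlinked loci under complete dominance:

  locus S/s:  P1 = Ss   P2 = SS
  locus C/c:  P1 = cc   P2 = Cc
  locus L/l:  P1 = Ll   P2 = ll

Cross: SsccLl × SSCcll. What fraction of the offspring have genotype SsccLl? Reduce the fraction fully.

P(SsccLl) = 1/8

SsccLl gametes: ScL×2, Scl×2, scL×2, scl×2
SSCcll gametes: SCl×4, Scl×4
SsccLl×SSCcll grid (8·8=64): SSCcLl=8 SSCcll=8 SSccLl=8 SSccll=8 SsCcLl=8 SsCcll=8 SsccLl=8 Ssccll=8
SsccLl hits 8/64; gcd=8; 8÷8/64÷8 = 1/8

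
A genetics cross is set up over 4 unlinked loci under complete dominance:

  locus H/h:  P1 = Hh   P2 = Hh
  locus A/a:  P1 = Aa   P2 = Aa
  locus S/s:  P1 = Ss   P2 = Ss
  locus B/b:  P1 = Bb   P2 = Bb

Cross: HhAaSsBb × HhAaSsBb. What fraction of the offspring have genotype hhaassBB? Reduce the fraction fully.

HhAaSsBb gametes: HASB×1, HASb×1, HAsB×1, HAsb×1, HaSB×1, HaSb×1, HasB×1, Hasb×1, hASB×1, hASb×1, hAsB×1, hAsb×1, haSB×1, haSb×1, hasB×1, hasb×1
HhAaSsBb gametes: HASB×1, HASb×1, HAsB×1, HAsb×1, HaSB×1, HaSb×1, HasB×1, Hasb×1, hASB×1, hASb×1, hAsB×1, hAsb×1, haSB×1, haSb×1, hasB×1, hasb×1
HhAaSsBb×HhAaSsBb grid (16·16=256): HHAASSBB=1 HHAASSBb=2 HHAASSbb=1 HHAASsBB=2 HHAASsBb=4 HHAASsbb=2 HHAAssBB=1 HHAAssBb=2 HHAAssbb=1 HHAaSSBB=2 HHAaSSBb=4 HHAaSSbb=2 HHAaSsBB=4 HHAaSsBb=8 HHAaSsbb=4 HHAassBB=2 HHAassBb=4 HHAassbb=2 HHaaSSBB=1 HHaaSSBb=2 HHaaSSbb=1 HHaaSsBB=2 HHaaSsBb=4 HHaaSsbb=2 HHaassBB=1 HHaassBb=2 HHaassbb=1 HhAASSBB=2 HhAASSBb=4 HhAASSbb=2 HhAASsBB=4 HhAASsBb=8 HhAASsbb=4 HhAAssBB=2 HhAAssBb=4 HhAAssbb=2 HhAaSSBB=4 HhAaSSBb=8 HhAaSSbb=4 HhAaSsBB=8 HhAaSsBb=16 HhAaSsbb=8 HhAassBB=4 HhAassBb=8 HhAassbb=4 HhaaSSBB=2 HhaaSSBb=4 HhaaSSbb=2 HhaaSsBB=4 HhaaSsBb=8 HhaaSsbb=4 HhaassBB=2 HhaassBb=4 Hhaassbb=2 hhAASSBB=1 hhAASSBb=2 hhAASSbb=1 hhAASsBB=2 hhAASsBb=4 hhAASsbb=2 hhAAssBB=1 hhAAssBb=2 hhAAssbb=1 hhAaSSBB=2 hhAaSSBb=4 hhAaSSbb=2 hhAaSsBB=4 hhAaSsBb=8 hhAaSsbb=4 hhAassBB=2 hhAassBb=4 hhAassbb=2 hhaaSSBB=1 hhaaSSBb=2 hhaaSSbb=1 hhaaSsBB=2 hhaaSsBb=4 hhaaSsbb=2 hhaassBB=1 hhaassBb=2 hhaassbb=1
hhaassBB hits 1/256; gcd=1; 1÷1/256÷1 = 1/256

P(hhaassBB) = 1/256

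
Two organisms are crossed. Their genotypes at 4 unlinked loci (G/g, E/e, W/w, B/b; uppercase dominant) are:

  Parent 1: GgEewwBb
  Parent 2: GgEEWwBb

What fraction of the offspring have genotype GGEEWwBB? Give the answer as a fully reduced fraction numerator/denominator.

P(GGEEWwBB) = 1/64

GgEewwBb gametes: GEwB×2, GEwb×2, GewB×2, Gewb×2, gEwB×2, gEwb×2, gewB×2, gewb×2
GgEEWwBb gametes: GEWB×2, GEWb×2, GEwB×2, GEwb×2, gEWB×2, gEWb×2, gEwB×2, gEwb×2
GgEewwBb×GgEEWwBb grid (16·16=256): GGEEWwBB=4 GGEEWwBb=8 GGEEWwbb=4 GGEEwwBB=4 GGEEwwBb=8 GGEEwwbb=4 GGEeWwBB=4 GGEeWwBb=8 GGEeWwbb=4 GGEewwBB=4 GGEewwBb=8 GGEewwbb=4 GgEEWwBB=8 GgEEWwBb=16 GgEEWwbb=8 GgEEwwBB=8 GgEEwwBb=16 GgEEwwbb=8 GgEeWwBB=8 GgEeWwBb=16 GgEeWwbb=8 GgEewwBB=8 GgEewwBb=16 GgEewwbb=8 ggEEWwBB=4 ggEEWwBb=8 ggEEWwbb=4 ggEEwwBB=4 ggEEwwBb=8 ggEEwwbb=4 ggEeWwBB=4 ggEeWwBb=8 ggEeWwbb=4 ggEewwBB=4 ggEewwBb=8 ggEewwbb=4
GGEEWwBB hits 4/256; gcd=4; 4÷4/256÷4 = 1/64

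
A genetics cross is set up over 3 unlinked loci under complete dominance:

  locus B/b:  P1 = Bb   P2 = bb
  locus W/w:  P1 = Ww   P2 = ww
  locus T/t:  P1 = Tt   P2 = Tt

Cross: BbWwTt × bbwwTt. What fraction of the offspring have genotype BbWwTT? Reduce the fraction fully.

BbWwTt gametes: BWT×1, BWt×1, BwT×1, Bwt×1, bWT×1, bWt×1, bwT×1, bwt×1
bbwwTt gametes: bwT×4, bwt×4
BbWwTt×bbwwTt grid (8·8=64): BbWwTT=4 BbWwTt=8 BbWwtt=4 BbwwTT=4 BbwwTt=8 Bbwwtt=4 bbWwTT=4 bbWwTt=8 bbWwtt=4 bbwwTT=4 bbwwTt=8 bbwwtt=4
BbWwTT hits 4/64; gcd=4; 4÷4/64÷4 = 1/16

P(BbWwTT) = 1/16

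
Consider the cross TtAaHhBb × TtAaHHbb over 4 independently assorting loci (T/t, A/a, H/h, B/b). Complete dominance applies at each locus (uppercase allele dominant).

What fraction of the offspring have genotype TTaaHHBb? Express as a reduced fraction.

P(TTaaHHBb) = 1/64

TtAaHhBb gametes: TAHB×1, TAHb×1, TAhB×1, TAhb×1, TaHB×1, TaHb×1, TahB×1, Tahb×1, tAHB×1, tAHb×1, tAhB×1, tAhb×1, taHB×1, taHb×1, tahB×1, tahb×1
TtAaHHbb gametes: TAHb×4, TaHb×4, tAHb×4, taHb×4
TtAaHhBb×TtAaHHbb grid (16·16=256): TTAAHHBb=4 TTAAHHbb=4 TTAAHhBb=4 TTAAHhbb=4 TTAaHHBb=8 TTAaHHbb=8 TTAaHhBb=8 TTAaHhbb=8 TTaaHHBb=4 TTaaHHbb=4 TTaaHhBb=4 TTaaHhbb=4 TtAAHHBb=8 TtAAHHbb=8 TtAAHhBb=8 TtAAHhbb=8 TtAaHHBb=16 TtAaHHbb=16 TtAaHhBb=16 TtAaHhbb=16 TtaaHHBb=8 TtaaHHbb=8 TtaaHhBb=8 TtaaHhbb=8 ttAAHHBb=4 ttAAHHbb=4 ttAAHhBb=4 ttAAHhbb=4 ttAaHHBb=8 ttAaHHbb=8 ttAaHhBb=8 ttAaHhbb=8 ttaaHHBb=4 ttaaHHbb=4 ttaaHhBb=4 ttaaHhbb=4
TTaaHHBb hits 4/256; gcd=4; 4÷4/256÷4 = 1/64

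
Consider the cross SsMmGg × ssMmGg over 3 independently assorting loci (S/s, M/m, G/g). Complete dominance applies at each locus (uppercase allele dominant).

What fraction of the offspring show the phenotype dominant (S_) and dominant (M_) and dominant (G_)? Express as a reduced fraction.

SsMmGg gametes: SMG×1, SMg×1, SmG×1, Smg×1, sMG×1, sMg×1, smG×1, smg×1
ssMmGg gametes: sMG×2, sMg×2, smG×2, smg×2
SsMmGg×ssMmGg grid (8·8=64): SsMMGG=2 SsMMGg=4 SsMMgg=2 SsMmGG=4 SsMmGg=8 SsMmgg=4 SsmmGG=2 SsmmGg=4 Ssmmgg=2 ssMMGG=2 ssMMGg=4 ssMMgg=2 ssMmGG=4 ssMmGg=8 ssMmgg=4 ssmmGG=2 ssmmGg=4 ssmmgg=2
S_ M_ G_ hits 18/64; gcd=2; 18÷2/64÷2 = 9/32

P(S_ M_ G_) = 9/32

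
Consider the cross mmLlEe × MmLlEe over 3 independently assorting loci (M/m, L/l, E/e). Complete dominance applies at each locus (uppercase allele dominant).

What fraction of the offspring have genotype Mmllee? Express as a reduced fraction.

mmLlEe gametes: mLE×2, mLe×2, mlE×2, mle×2
MmLlEe gametes: MLE×1, MLe×1, MlE×1, Mle×1, mLE×1, mLe×1, mlE×1, mle×1
mmLlEe×MmLlEe grid (8·8=64): MmLLEE=2 MmLLEe=4 MmLLee=2 MmLlEE=4 MmLlEe=8 MmLlee=4 MmllEE=2 MmllEe=4 Mmllee=2 mmLLEE=2 mmLLEe=4 mmLLee=2 mmLlEE=4 mmLlEe=8 mmLlee=4 mmllEE=2 mmllEe=4 mmllee=2
Mmllee hits 2/64; gcd=2; 2÷2/64÷2 = 1/32

P(Mmllee) = 1/32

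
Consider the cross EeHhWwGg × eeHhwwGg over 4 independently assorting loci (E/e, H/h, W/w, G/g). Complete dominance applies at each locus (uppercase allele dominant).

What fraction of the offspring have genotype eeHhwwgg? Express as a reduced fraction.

P(eeHhwwgg) = 1/32

EeHhWwGg gametes: EHWG×1, EHWg×1, EHwG×1, EHwg×1, EhWG×1, EhWg×1, EhwG×1, Ehwg×1, eHWG×1, eHWg×1, eHwG×1, eHwg×1, ehWG×1, ehWg×1, ehwG×1, ehwg×1
eeHhwwGg gametes: eHwG×4, eHwg×4, ehwG×4, ehwg×4
EeHhWwGg×eeHhwwGg grid (16·16=256): EeHHWwGG=4 EeHHWwGg=8 EeHHWwgg=4 EeHHwwGG=4 EeHHwwGg=8 EeHHwwgg=4 EeHhWwGG=8 EeHhWwGg=16 EeHhWwgg=8 EeHhwwGG=8 EeHhwwGg=16 EeHhwwgg=8 EehhWwGG=4 EehhWwGg=8 EehhWwgg=4 EehhwwGG=4 EehhwwGg=8 Eehhwwgg=4 eeHHWwGG=4 eeHHWwGg=8 eeHHWwgg=4 eeHHwwGG=4 eeHHwwGg=8 eeHHwwgg=4 eeHhWwGG=8 eeHhWwGg=16 eeHhWwgg=8 eeHhwwGG=8 eeHhwwGg=16 eeHhwwgg=8 eehhWwGG=4 eehhWwGg=8 eehhWwgg=4 eehhwwGG=4 eehhwwGg=8 eehhwwgg=4
eeHhwwgg hits 8/256; gcd=8; 8÷8/256÷8 = 1/32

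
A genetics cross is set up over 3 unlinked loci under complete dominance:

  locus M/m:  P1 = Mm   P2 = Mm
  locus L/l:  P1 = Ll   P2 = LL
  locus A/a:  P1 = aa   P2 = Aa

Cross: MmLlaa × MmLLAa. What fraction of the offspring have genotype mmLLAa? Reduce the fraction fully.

P(mmLLAa) = 1/16

MmLlaa gametes: MLa×2, Mla×2, mLa×2, mla×2
MmLLAa gametes: MLA×2, MLa×2, mLA×2, mLa×2
MmLlaa×MmLLAa grid (8·8=64): MMLLAa=4 MMLLaa=4 MMLlAa=4 MMLlaa=4 MmLLAa=8 MmLLaa=8 MmLlAa=8 MmLlaa=8 mmLLAa=4 mmLLaa=4 mmLlAa=4 mmLlaa=4
mmLLAa hits 4/64; gcd=4; 4÷4/64÷4 = 1/16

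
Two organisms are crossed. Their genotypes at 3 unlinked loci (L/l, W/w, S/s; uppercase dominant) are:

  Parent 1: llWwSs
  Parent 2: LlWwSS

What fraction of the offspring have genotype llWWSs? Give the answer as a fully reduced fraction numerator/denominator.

P(llWWSs) = 1/16

llWwSs gametes: lWS×2, lWs×2, lwS×2, lws×2
LlWwSS gametes: LWS×2, LwS×2, lWS×2, lwS×2
llWwSs×LlWwSS grid (8·8=64): LlWWSS=4 LlWWSs=4 LlWwSS=8 LlWwSs=8 LlwwSS=4 LlwwSs=4 llWWSS=4 llWWSs=4 llWwSS=8 llWwSs=8 llwwSS=4 llwwSs=4
llWWSs hits 4/64; gcd=4; 4÷4/64÷4 = 1/16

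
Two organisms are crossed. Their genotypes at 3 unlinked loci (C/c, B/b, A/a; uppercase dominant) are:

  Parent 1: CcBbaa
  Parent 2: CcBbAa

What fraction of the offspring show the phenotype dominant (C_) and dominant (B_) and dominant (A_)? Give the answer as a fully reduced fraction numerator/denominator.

P(C_ B_ A_) = 9/32

CcBbaa gametes: CBa×2, Cba×2, cBa×2, cba×2
CcBbAa gametes: CBA×1, CBa×1, CbA×1, Cba×1, cBA×1, cBa×1, cbA×1, cba×1
CcBbaa×CcBbAa grid (8·8=64): CCBBAa=2 CCBBaa=2 CCBbAa=4 CCBbaa=4 CCbbAa=2 CCbbaa=2 CcBBAa=4 CcBBaa=4 CcBbAa=8 CcBbaa=8 CcbbAa=4 Ccbbaa=4 ccBBAa=2 ccBBaa=2 ccBbAa=4 ccBbaa=4 ccbbAa=2 ccbbaa=2
C_ B_ A_ hits 18/64; gcd=2; 18÷2/64÷2 = 9/32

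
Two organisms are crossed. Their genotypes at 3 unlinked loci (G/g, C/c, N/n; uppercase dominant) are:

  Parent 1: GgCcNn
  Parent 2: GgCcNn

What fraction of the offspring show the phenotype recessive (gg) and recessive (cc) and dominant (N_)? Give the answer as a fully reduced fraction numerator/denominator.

GgCcNn gametes: GCN×1, GCn×1, GcN×1, Gcn×1, gCN×1, gCn×1, gcN×1, gcn×1
GgCcNn gametes: GCN×1, GCn×1, GcN×1, Gcn×1, gCN×1, gCn×1, gcN×1, gcn×1
GgCcNn×GgCcNn grid (8·8=64): GGCCNN=1 GGCCNn=2 GGCCnn=1 GGCcNN=2 GGCcNn=4 GGCcnn=2 GGccNN=1 GGccNn=2 GGccnn=1 GgCCNN=2 GgCCNn=4 GgCCnn=2 GgCcNN=4 GgCcNn=8 GgCcnn=4 GgccNN=2 GgccNn=4 Ggccnn=2 ggCCNN=1 ggCCNn=2 ggCCnn=1 ggCcNN=2 ggCcNn=4 ggCcnn=2 ggccNN=1 ggccNn=2 ggccnn=1
gg cc N_ hits 3/64; gcd=1; 3÷1/64÷1 = 3/64

P(gg cc N_) = 3/64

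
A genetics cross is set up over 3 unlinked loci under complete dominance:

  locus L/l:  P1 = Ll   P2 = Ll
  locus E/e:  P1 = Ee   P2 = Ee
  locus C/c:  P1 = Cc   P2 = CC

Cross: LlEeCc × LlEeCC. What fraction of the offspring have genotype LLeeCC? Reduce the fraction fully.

P(LLeeCC) = 1/32

LlEeCc gametes: LEC×1, LEc×1, LeC×1, Lec×1, lEC×1, lEc×1, leC×1, lec×1
LlEeCC gametes: LEC×2, LeC×2, lEC×2, leC×2
LlEeCc×LlEeCC grid (8·8=64): LLEECC=2 LLEECc=2 LLEeCC=4 LLEeCc=4 LLeeCC=2 LLeeCc=2 LlEECC=4 LlEECc=4 LlEeCC=8 LlEeCc=8 LleeCC=4 LleeCc=4 llEECC=2 llEECc=2 llEeCC=4 llEeCc=4 lleeCC=2 lleeCc=2
LLeeCC hits 2/64; gcd=2; 2÷2/64÷2 = 1/32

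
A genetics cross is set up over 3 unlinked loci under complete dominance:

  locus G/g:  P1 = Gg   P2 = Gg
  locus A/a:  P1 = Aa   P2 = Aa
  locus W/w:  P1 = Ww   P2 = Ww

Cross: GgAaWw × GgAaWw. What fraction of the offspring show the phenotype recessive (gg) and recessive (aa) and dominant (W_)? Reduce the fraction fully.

P(gg aa W_) = 3/64

GgAaWw gametes: GAW×1, GAw×1, GaW×1, Gaw×1, gAW×1, gAw×1, gaW×1, gaw×1
GgAaWw gametes: GAW×1, GAw×1, GaW×1, Gaw×1, gAW×1, gAw×1, gaW×1, gaw×1
GgAaWw×GgAaWw grid (8·8=64): GGAAWW=1 GGAAWw=2 GGAAww=1 GGAaWW=2 GGAaWw=4 GGAaww=2 GGaaWW=1 GGaaWw=2 GGaaww=1 GgAAWW=2 GgAAWw=4 GgAAww=2 GgAaWW=4 GgAaWw=8 GgAaww=4 GgaaWW=2 GgaaWw=4 Ggaaww=2 ggAAWW=1 ggAAWw=2 ggAAww=1 ggAaWW=2 ggAaWw=4 ggAaww=2 ggaaWW=1 ggaaWw=2 ggaaww=1
gg aa W_ hits 3/64; gcd=1; 3÷1/64÷1 = 3/64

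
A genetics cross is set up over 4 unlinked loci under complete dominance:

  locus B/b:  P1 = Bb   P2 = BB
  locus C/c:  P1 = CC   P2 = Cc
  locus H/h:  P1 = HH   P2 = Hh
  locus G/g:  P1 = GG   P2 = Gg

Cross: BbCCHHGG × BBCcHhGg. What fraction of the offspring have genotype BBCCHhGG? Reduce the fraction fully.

BbCCHHGG gametes: BCHG×8, bCHG×8
BBCcHhGg gametes: BCHG×2, BCHg×2, BChG×2, BChg×2, BcHG×2, BcHg×2, BchG×2, Bchg×2
BbCCHHGG×BBCcHhGg grid (16·16=256): BBCCHHGG=16 BBCCHHGg=16 BBCCHhGG=16 BBCCHhGg=16 BBCcHHGG=16 BBCcHHGg=16 BBCcHhGG=16 BBCcHhGg=16 BbCCHHGG=16 BbCCHHGg=16 BbCCHhGG=16 BbCCHhGg=16 BbCcHHGG=16 BbCcHHGg=16 BbCcHhGG=16 BbCcHhGg=16
BBCCHhGG hits 16/256; gcd=16; 16÷16/256÷16 = 1/16

P(BBCCHhGG) = 1/16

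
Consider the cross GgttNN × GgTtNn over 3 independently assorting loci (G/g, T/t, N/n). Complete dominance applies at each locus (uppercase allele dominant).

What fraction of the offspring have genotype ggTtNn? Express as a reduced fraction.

GgttNN gametes: GtN×4, gtN×4
GgTtNn gametes: GTN×1, GTn×1, GtN×1, Gtn×1, gTN×1, gTn×1, gtN×1, gtn×1
GgttNN×GgTtNn grid (8·8=64): GGTtNN=4 GGTtNn=4 GGttNN=4 GGttNn=4 GgTtNN=8 GgTtNn=8 GgttNN=8 GgttNn=8 ggTtNN=4 ggTtNn=4 ggttNN=4 ggttNn=4
ggTtNn hits 4/64; gcd=4; 4÷4/64÷4 = 1/16

P(ggTtNn) = 1/16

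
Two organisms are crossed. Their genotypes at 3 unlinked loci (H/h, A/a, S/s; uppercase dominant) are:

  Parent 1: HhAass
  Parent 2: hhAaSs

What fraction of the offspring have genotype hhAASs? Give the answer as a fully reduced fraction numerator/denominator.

HhAass gametes: HAs×2, Has×2, hAs×2, has×2
hhAaSs gametes: hAS×2, hAs×2, haS×2, has×2
HhAass×hhAaSs grid (8·8=64): HhAASs=4 HhAAss=4 HhAaSs=8 HhAass=8 HhaaSs=4 Hhaass=4 hhAASs=4 hhAAss=4 hhAaSs=8 hhAass=8 hhaaSs=4 hhaass=4
hhAASs hits 4/64; gcd=4; 4÷4/64÷4 = 1/16

P(hhAASs) = 1/16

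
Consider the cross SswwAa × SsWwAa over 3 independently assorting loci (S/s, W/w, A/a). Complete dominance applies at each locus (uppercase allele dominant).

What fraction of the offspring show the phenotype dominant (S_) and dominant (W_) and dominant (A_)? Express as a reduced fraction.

SswwAa gametes: SwA×2, Swa×2, swA×2, swa×2
SsWwAa gametes: SWA×1, SWa×1, SwA×1, Swa×1, sWA×1, sWa×1, swA×1, swa×1
SswwAa×SsWwAa grid (8·8=64): SSWwAA=2 SSWwAa=4 SSWwaa=2 SSwwAA=2 SSwwAa=4 SSwwaa=2 SsWwAA=4 SsWwAa=8 SsWwaa=4 SswwAA=4 SswwAa=8 Sswwaa=4 ssWwAA=2 ssWwAa=4 ssWwaa=2 sswwAA=2 sswwAa=4 sswwaa=2
S_ W_ A_ hits 18/64; gcd=2; 18÷2/64÷2 = 9/32

P(S_ W_ A_) = 9/32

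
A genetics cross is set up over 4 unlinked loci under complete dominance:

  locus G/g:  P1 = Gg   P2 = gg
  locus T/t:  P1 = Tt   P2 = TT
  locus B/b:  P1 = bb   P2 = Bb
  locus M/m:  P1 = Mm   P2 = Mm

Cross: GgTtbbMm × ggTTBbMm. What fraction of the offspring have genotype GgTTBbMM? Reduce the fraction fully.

P(GgTTBbMM) = 1/32

GgTtbbMm gametes: GTbM×2, GTbm×2, GtbM×2, Gtbm×2, gTbM×2, gTbm×2, gtbM×2, gtbm×2
ggTTBbMm gametes: gTBM×4, gTBm×4, gTbM×4, gTbm×4
GgTtbbMm×ggTTBbMm grid (16·16=256): GgTTBbMM=8 GgTTBbMm=16 GgTTBbmm=8 GgTTbbMM=8 GgTTbbMm=16 GgTTbbmm=8 GgTtBbMM=8 GgTtBbMm=16 GgTtBbmm=8 GgTtbbMM=8 GgTtbbMm=16 GgTtbbmm=8 ggTTBbMM=8 ggTTBbMm=16 ggTTBbmm=8 ggTTbbMM=8 ggTTbbMm=16 ggTTbbmm=8 ggTtBbMM=8 ggTtBbMm=16 ggTtBbmm=8 ggTtbbMM=8 ggTtbbMm=16 ggTtbbmm=8
GgTTBbMM hits 8/256; gcd=8; 8÷8/256÷8 = 1/32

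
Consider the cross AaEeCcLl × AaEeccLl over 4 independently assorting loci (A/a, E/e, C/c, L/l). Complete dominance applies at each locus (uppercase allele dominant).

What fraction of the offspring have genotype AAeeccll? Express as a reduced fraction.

P(AAeeccll) = 1/128

AaEeCcLl gametes: AECL×1, AECl×1, AEcL×1, AEcl×1, AeCL×1, AeCl×1, AecL×1, Aecl×1, aECL×1, aECl×1, aEcL×1, aEcl×1, aeCL×1, aeCl×1, aecL×1, aecl×1
AaEeccLl gametes: AEcL×2, AEcl×2, AecL×2, Aecl×2, aEcL×2, aEcl×2, aecL×2, aecl×2
AaEeCcLl×AaEeccLl grid (16·16=256): AAEECcLL=2 AAEECcLl=4 AAEECcll=2 AAEEccLL=2 AAEEccLl=4 AAEEccll=2 AAEeCcLL=4 AAEeCcLl=8 AAEeCcll=4 AAEeccLL=4 AAEeccLl=8 AAEeccll=4 AAeeCcLL=2 AAeeCcLl=4 AAeeCcll=2 AAeeccLL=2 AAeeccLl=4 AAeeccll=2 AaEECcLL=4 AaEECcLl=8 AaEECcll=4 AaEEccLL=4 AaEEccLl=8 AaEEccll=4 AaEeCcLL=8 AaEeCcLl=16 AaEeCcll=8 AaEeccLL=8 AaEeccLl=16 AaEeccll=8 AaeeCcLL=4 AaeeCcLl=8 AaeeCcll=4 AaeeccLL=4 AaeeccLl=8 Aaeeccll=4 aaEECcLL=2 aaEECcLl=4 aaEECcll=2 aaEEccLL=2 aaEEccLl=4 aaEEccll=2 aaEeCcLL=4 aaEeCcLl=8 aaEeCcll=4 aaEeccLL=4 aaEeccLl=8 aaEeccll=4 aaeeCcLL=2 aaeeCcLl=4 aaeeCcll=2 aaeeccLL=2 aaeeccLl=4 aaeeccll=2
AAeeccll hits 2/256; gcd=2; 2÷2/256÷2 = 1/128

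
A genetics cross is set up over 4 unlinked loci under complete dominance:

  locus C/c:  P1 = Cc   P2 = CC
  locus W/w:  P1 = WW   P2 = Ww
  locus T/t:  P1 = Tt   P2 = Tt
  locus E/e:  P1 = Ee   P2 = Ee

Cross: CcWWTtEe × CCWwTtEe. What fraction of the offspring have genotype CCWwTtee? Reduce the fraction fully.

P(CCWwTtee) = 1/32

CcWWTtEe gametes: CWTE×2, CWTe×2, CWtE×2, CWte×2, cWTE×2, cWTe×2, cWtE×2, cWte×2
CCWwTtEe gametes: CWTE×2, CWTe×2, CWtE×2, CWte×2, CwTE×2, CwTe×2, CwtE×2, Cwte×2
CcWWTtEe×CCWwTtEe grid (16·16=256): CCWWTTEE=4 CCWWTTEe=8 CCWWTTee=4 CCWWTtEE=8 CCWWTtEe=16 CCWWTtee=8 CCWWttEE=4 CCWWttEe=8 CCWWttee=4 CCWwTTEE=4 CCWwTTEe=8 CCWwTTee=4 CCWwTtEE=8 CCWwTtEe=16 CCWwTtee=8 CCWwttEE=4 CCWwttEe=8 CCWwttee=4 CcWWTTEE=4 CcWWTTEe=8 CcWWTTee=4 CcWWTtEE=8 CcWWTtEe=16 CcWWTtee=8 CcWWttEE=4 CcWWttEe=8 CcWWttee=4 CcWwTTEE=4 CcWwTTEe=8 CcWwTTee=4 CcWwTtEE=8 CcWwTtEe=16 CcWwTtee=8 CcWwttEE=4 CcWwttEe=8 CcWwttee=4
CCWwTtee hits 8/256; gcd=8; 8÷8/256÷8 = 1/32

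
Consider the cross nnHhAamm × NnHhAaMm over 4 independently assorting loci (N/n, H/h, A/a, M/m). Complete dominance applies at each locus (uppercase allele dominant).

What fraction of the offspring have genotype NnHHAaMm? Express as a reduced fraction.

P(NnHHAaMm) = 1/32

nnHhAamm gametes: nHAm×4, nHam×4, nhAm×4, nham×4
NnHhAaMm gametes: NHAM×1, NHAm×1, NHaM×1, NHam×1, NhAM×1, NhAm×1, NhaM×1, Nham×1, nHAM×1, nHAm×1, nHaM×1, nHam×1, nhAM×1, nhAm×1, nhaM×1, nham×1
nnHhAamm×NnHhAaMm grid (16·16=256): NnHHAAMm=4 NnHHAAmm=4 NnHHAaMm=8 NnHHAamm=8 NnHHaaMm=4 NnHHaamm=4 NnHhAAMm=8 NnHhAAmm=8 NnHhAaMm=16 NnHhAamm=16 NnHhaaMm=8 NnHhaamm=8 NnhhAAMm=4 NnhhAAmm=4 NnhhAaMm=8 NnhhAamm=8 NnhhaaMm=4 Nnhhaamm=4 nnHHAAMm=4 nnHHAAmm=4 nnHHAaMm=8 nnHHAamm=8 nnHHaaMm=4 nnHHaamm=4 nnHhAAMm=8 nnHhAAmm=8 nnHhAaMm=16 nnHhAamm=16 nnHhaaMm=8 nnHhaamm=8 nnhhAAMm=4 nnhhAAmm=4 nnhhAaMm=8 nnhhAamm=8 nnhhaaMm=4 nnhhaamm=4
NnHHAaMm hits 8/256; gcd=8; 8÷8/256÷8 = 1/32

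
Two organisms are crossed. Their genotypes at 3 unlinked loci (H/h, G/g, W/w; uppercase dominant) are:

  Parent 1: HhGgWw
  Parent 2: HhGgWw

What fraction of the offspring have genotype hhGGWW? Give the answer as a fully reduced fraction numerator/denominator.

HhGgWw gametes: HGW×1, HGw×1, HgW×1, Hgw×1, hGW×1, hGw×1, hgW×1, hgw×1
HhGgWw gametes: HGW×1, HGw×1, HgW×1, Hgw×1, hGW×1, hGw×1, hgW×1, hgw×1
HhGgWw×HhGgWw grid (8·8=64): HHGGWW=1 HHGGWw=2 HHGGww=1 HHGgWW=2 HHGgWw=4 HHGgww=2 HHggWW=1 HHggWw=2 HHggww=1 HhGGWW=2 HhGGWw=4 HhGGww=2 HhGgWW=4 HhGgWw=8 HhGgww=4 HhggWW=2 HhggWw=4 Hhggww=2 hhGGWW=1 hhGGWw=2 hhGGww=1 hhGgWW=2 hhGgWw=4 hhGgww=2 hhggWW=1 hhggWw=2 hhggww=1
hhGGWW hits 1/64; gcd=1; 1÷1/64÷1 = 1/64

P(hhGGWW) = 1/64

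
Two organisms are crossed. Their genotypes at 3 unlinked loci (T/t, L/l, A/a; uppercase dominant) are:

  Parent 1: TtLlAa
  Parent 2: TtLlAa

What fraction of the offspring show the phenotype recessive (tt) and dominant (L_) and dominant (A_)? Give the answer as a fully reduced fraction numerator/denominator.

P(tt L_ A_) = 9/64

TtLlAa gametes: TLA×1, TLa×1, TlA×1, Tla×1, tLA×1, tLa×1, tlA×1, tla×1
TtLlAa gametes: TLA×1, TLa×1, TlA×1, Tla×1, tLA×1, tLa×1, tlA×1, tla×1
TtLlAa×TtLlAa grid (8·8=64): TTLLAA=1 TTLLAa=2 TTLLaa=1 TTLlAA=2 TTLlAa=4 TTLlaa=2 TTllAA=1 TTllAa=2 TTllaa=1 TtLLAA=2 TtLLAa=4 TtLLaa=2 TtLlAA=4 TtLlAa=8 TtLlaa=4 TtllAA=2 TtllAa=4 Ttllaa=2 ttLLAA=1 ttLLAa=2 ttLLaa=1 ttLlAA=2 ttLlAa=4 ttLlaa=2 ttllAA=1 ttllAa=2 ttllaa=1
tt L_ A_ hits 9/64; gcd=1; 9÷1/64÷1 = 9/64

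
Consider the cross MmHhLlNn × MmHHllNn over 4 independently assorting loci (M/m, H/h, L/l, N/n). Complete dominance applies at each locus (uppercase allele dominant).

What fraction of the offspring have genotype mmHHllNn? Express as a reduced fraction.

MmHhLlNn gametes: MHLN×1, MHLn×1, MHlN×1, MHln×1, MhLN×1, MhLn×1, MhlN×1, Mhln×1, mHLN×1, mHLn×1, mHlN×1, mHln×1, mhLN×1, mhLn×1, mhlN×1, mhln×1
MmHHllNn gametes: MHlN×4, MHln×4, mHlN×4, mHln×4
MmHhLlNn×MmHHllNn grid (16·16=256): MMHHLlNN=4 MMHHLlNn=8 MMHHLlnn=4 MMHHllNN=4 MMHHllNn=8 MMHHllnn=4 MMHhLlNN=4 MMHhLlNn=8 MMHhLlnn=4 MMHhllNN=4 MMHhllNn=8 MMHhllnn=4 MmHHLlNN=8 MmHHLlNn=16 MmHHLlnn=8 MmHHllNN=8 MmHHllNn=16 MmHHllnn=8 MmHhLlNN=8 MmHhLlNn=16 MmHhLlnn=8 MmHhllNN=8 MmHhllNn=16 MmHhllnn=8 mmHHLlNN=4 mmHHLlNn=8 mmHHLlnn=4 mmHHllNN=4 mmHHllNn=8 mmHHllnn=4 mmHhLlNN=4 mmHhLlNn=8 mmHhLlnn=4 mmHhllNN=4 mmHhllNn=8 mmHhllnn=4
mmHHllNn hits 8/256; gcd=8; 8÷8/256÷8 = 1/32

P(mmHHllNn) = 1/32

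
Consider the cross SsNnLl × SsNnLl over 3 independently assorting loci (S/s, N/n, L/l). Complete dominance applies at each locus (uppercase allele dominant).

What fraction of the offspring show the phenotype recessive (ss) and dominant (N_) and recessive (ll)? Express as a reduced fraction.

SsNnLl gametes: SNL×1, SNl×1, SnL×1, Snl×1, sNL×1, sNl×1, snL×1, snl×1
SsNnLl gametes: SNL×1, SNl×1, SnL×1, Snl×1, sNL×1, sNl×1, snL×1, snl×1
SsNnLl×SsNnLl grid (8·8=64): SSNNLL=1 SSNNLl=2 SSNNll=1 SSNnLL=2 SSNnLl=4 SSNnll=2 SSnnLL=1 SSnnLl=2 SSnnll=1 SsNNLL=2 SsNNLl=4 SsNNll=2 SsNnLL=4 SsNnLl=8 SsNnll=4 SsnnLL=2 SsnnLl=4 Ssnnll=2 ssNNLL=1 ssNNLl=2 ssNNll=1 ssNnLL=2 ssNnLl=4 ssNnll=2 ssnnLL=1 ssnnLl=2 ssnnll=1
ss N_ ll hits 3/64; gcd=1; 3÷1/64÷1 = 3/64

P(ss N_ ll) = 3/64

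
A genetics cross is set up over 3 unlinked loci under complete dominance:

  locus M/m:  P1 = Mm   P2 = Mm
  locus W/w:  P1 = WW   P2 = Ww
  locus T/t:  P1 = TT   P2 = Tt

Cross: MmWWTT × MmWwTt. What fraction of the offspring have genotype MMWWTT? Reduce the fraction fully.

P(MMWWTT) = 1/16

MmWWTT gametes: MWT×4, mWT×4
MmWwTt gametes: MWT×1, MWt×1, MwT×1, Mwt×1, mWT×1, mWt×1, mwT×1, mwt×1
MmWWTT×MmWwTt grid (8·8=64): MMWWTT=4 MMWWTt=4 MMWwTT=4 MMWwTt=4 MmWWTT=8 MmWWTt=8 MmWwTT=8 MmWwTt=8 mmWWTT=4 mmWWTt=4 mmWwTT=4 mmWwTt=4
MMWWTT hits 4/64; gcd=4; 4÷4/64÷4 = 1/16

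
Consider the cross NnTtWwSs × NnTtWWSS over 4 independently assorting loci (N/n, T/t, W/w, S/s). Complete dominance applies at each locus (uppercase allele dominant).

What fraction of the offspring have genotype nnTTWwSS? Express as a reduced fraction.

NnTtWwSs gametes: NTWS×1, NTWs×1, NTwS×1, NTws×1, NtWS×1, NtWs×1, NtwS×1, Ntws×1, nTWS×1, nTWs×1, nTwS×1, nTws×1, ntWS×1, ntWs×1, ntwS×1, ntws×1
NnTtWWSS gametes: NTWS×4, NtWS×4, nTWS×4, ntWS×4
NnTtWwSs×NnTtWWSS grid (16·16=256): NNTTWWSS=4 NNTTWWSs=4 NNTTWwSS=4 NNTTWwSs=4 NNTtWWSS=8 NNTtWWSs=8 NNTtWwSS=8 NNTtWwSs=8 NNttWWSS=4 NNttWWSs=4 NNttWwSS=4 NNttWwSs=4 NnTTWWSS=8 NnTTWWSs=8 NnTTWwSS=8 NnTTWwSs=8 NnTtWWSS=16 NnTtWWSs=16 NnTtWwSS=16 NnTtWwSs=16 NnttWWSS=8 NnttWWSs=8 NnttWwSS=8 NnttWwSs=8 nnTTWWSS=4 nnTTWWSs=4 nnTTWwSS=4 nnTTWwSs=4 nnTtWWSS=8 nnTtWWSs=8 nnTtWwSS=8 nnTtWwSs=8 nnttWWSS=4 nnttWWSs=4 nnttWwSS=4 nnttWwSs=4
nnTTWwSS hits 4/256; gcd=4; 4÷4/256÷4 = 1/64

P(nnTTWwSS) = 1/64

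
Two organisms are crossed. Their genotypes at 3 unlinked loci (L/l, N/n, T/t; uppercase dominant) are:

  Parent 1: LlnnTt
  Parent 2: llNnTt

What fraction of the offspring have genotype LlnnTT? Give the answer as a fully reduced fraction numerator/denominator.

P(LlnnTT) = 1/16

LlnnTt gametes: LnT×2, Lnt×2, lnT×2, lnt×2
llNnTt gametes: lNT×2, lNt×2, lnT×2, lnt×2
LlnnTt×llNnTt grid (8·8=64): LlNnTT=4 LlNnTt=8 LlNntt=4 LlnnTT=4 LlnnTt=8 Llnntt=4 llNnTT=4 llNnTt=8 llNntt=4 llnnTT=4 llnnTt=8 llnntt=4
LlnnTT hits 4/64; gcd=4; 4÷4/64÷4 = 1/16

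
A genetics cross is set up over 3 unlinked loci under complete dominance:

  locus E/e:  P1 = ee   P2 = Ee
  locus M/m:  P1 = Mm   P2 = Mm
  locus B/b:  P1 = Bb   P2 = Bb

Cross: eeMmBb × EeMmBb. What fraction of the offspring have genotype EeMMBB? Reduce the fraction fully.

P(EeMMBB) = 1/32

eeMmBb gametes: eMB×2, eMb×2, emB×2, emb×2
EeMmBb gametes: EMB×1, EMb×1, EmB×1, Emb×1, eMB×1, eMb×1, emB×1, emb×1
eeMmBb×EeMmBb grid (8·8=64): EeMMBB=2 EeMMBb=4 EeMMbb=2 EeMmBB=4 EeMmBb=8 EeMmbb=4 EemmBB=2 EemmBb=4 Eemmbb=2 eeMMBB=2 eeMMBb=4 eeMMbb=2 eeMmBB=4 eeMmBb=8 eeMmbb=4 eemmBB=2 eemmBb=4 eemmbb=2
EeMMBB hits 2/64; gcd=2; 2÷2/64÷2 = 1/32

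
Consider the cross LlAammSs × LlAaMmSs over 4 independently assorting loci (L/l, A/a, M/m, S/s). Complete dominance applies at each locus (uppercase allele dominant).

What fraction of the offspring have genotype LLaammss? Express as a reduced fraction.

P(LLaammss) = 1/128

LlAammSs gametes: LAmS×2, LAms×2, LamS×2, Lams×2, lAmS×2, lAms×2, lamS×2, lams×2
LlAaMmSs gametes: LAMS×1, LAMs×1, LAmS×1, LAms×1, LaMS×1, LaMs×1, LamS×1, Lams×1, lAMS×1, lAMs×1, lAmS×1, lAms×1, laMS×1, laMs×1, lamS×1, lams×1
LlAammSs×LlAaMmSs grid (16·16=256): LLAAMmSS=2 LLAAMmSs=4 LLAAMmss=2 LLAAmmSS=2 LLAAmmSs=4 LLAAmmss=2 LLAaMmSS=4 LLAaMmSs=8 LLAaMmss=4 LLAammSS=4 LLAammSs=8 LLAammss=4 LLaaMmSS=2 LLaaMmSs=4 LLaaMmss=2 LLaammSS=2 LLaammSs=4 LLaammss=2 LlAAMmSS=4 LlAAMmSs=8 LlAAMmss=4 LlAAmmSS=4 LlAAmmSs=8 LlAAmmss=4 LlAaMmSS=8 LlAaMmSs=16 LlAaMmss=8 LlAammSS=8 LlAammSs=16 LlAammss=8 LlaaMmSS=4 LlaaMmSs=8 LlaaMmss=4 LlaammSS=4 LlaammSs=8 Llaammss=4 llAAMmSS=2 llAAMmSs=4 llAAMmss=2 llAAmmSS=2 llAAmmSs=4 llAAmmss=2 llAaMmSS=4 llAaMmSs=8 llAaMmss=4 llAammSS=4 llAammSs=8 llAammss=4 llaaMmSS=2 llaaMmSs=4 llaaMmss=2 llaammSS=2 llaammSs=4 llaammss=2
LLaammss hits 2/256; gcd=2; 2÷2/256÷2 = 1/128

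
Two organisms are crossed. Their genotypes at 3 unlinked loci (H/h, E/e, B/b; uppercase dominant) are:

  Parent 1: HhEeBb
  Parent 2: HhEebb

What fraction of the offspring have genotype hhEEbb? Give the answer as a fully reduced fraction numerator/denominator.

HhEeBb gametes: HEB×1, HEb×1, HeB×1, Heb×1, hEB×1, hEb×1, heB×1, heb×1
HhEebb gametes: HEb×2, Heb×2, hEb×2, heb×2
HhEeBb×HhEebb grid (8·8=64): HHEEBb=2 HHEEbb=2 HHEeBb=4 HHEebb=4 HHeeBb=2 HHeebb=2 HhEEBb=4 HhEEbb=4 HhEeBb=8 HhEebb=8 HheeBb=4 Hheebb=4 hhEEBb=2 hhEEbb=2 hhEeBb=4 hhEebb=4 hheeBb=2 hheebb=2
hhEEbb hits 2/64; gcd=2; 2÷2/64÷2 = 1/32

P(hhEEbb) = 1/32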